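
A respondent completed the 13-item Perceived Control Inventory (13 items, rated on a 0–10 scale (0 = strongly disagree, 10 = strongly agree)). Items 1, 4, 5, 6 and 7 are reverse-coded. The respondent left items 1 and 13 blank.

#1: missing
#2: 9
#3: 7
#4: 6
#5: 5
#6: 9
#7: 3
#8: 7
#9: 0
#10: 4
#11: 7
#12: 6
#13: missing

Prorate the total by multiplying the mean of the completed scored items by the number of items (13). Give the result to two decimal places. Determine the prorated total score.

Reverse-coded (reversed = (0+10) − raw = 10 − raw):
  item 4: 10 − 6 = 4
  item 5: 10 − 5 = 5
  item 6: 10 − 9 = 1
  item 7: 10 − 3 = 7
Completed scored items (11 of 13): 9, 7, 4, 5, 1, 7, 7, 0, 4, 7, 6; sum = 57.
Person mean = 57 / 11 ≈ 5.1818
Prorated total = (57 / 11) × 13 = 67.36 (to 2 dp)

67.36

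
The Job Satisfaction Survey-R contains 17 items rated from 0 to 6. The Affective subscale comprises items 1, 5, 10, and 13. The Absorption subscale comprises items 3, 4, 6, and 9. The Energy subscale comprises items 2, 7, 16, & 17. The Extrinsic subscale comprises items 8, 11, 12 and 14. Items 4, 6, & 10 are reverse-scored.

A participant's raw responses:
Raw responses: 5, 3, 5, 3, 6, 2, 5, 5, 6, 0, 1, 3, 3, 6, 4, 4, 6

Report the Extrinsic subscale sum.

Extrinsic items: 8, 11, 12, 14.
  item 8: 5
  item 11: 1
  item 12: 3
  item 14: 6
Sum = 5 + 1 + 3 + 6 = 15

15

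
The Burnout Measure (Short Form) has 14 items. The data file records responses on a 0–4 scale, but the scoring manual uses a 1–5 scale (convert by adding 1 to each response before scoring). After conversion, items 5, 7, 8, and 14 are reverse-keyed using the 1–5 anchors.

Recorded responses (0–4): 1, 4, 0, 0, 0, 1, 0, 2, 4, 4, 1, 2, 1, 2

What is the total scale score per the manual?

Convert to 1–5: 2, 5, 1, 1, 1, 2, 1, 3, 5, 5, 2, 3, 2, 3
Reverse-coded (on a 1–5 scale, reversed = 6 − raw):
  item 5: 6 − 1 = 5
  item 7: 6 − 1 = 5
  item 8: 6 − 3 = 3
  item 14: 6 − 3 = 3
Scored: 2, 5, 1, 1, 5, 2, 5, 3, 5, 5, 2, 3, 2, 3
Total = 44

44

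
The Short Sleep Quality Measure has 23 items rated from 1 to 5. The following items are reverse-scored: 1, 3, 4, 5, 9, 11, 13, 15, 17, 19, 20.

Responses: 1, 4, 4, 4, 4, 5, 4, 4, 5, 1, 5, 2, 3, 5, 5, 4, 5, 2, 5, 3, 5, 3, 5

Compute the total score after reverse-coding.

66

Raw sum = 88. Reverse-scored items: 1, 3, 4, 5, 9, 11, 13, 15, 17, 19, 20; their raw sum = 44.
Each reversal replaces raw with 6 − raw, changing the total by 6 − 2·raw per item.
Total = 88 + 11·6 − 2·44 = 88 + 66 − 88 = 66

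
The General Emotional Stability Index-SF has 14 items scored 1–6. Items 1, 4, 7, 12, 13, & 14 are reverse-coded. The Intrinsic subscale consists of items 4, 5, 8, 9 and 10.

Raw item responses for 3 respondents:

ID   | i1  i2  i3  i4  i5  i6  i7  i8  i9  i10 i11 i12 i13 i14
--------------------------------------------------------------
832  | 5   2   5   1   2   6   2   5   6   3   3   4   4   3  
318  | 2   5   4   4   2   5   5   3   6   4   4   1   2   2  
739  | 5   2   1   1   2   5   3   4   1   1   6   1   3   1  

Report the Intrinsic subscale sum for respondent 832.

Respondent 832 raw: 5, 2, 5, 1, 2, 6, 2, 5, 6, 3, 3, 4, 4, 3.
Intrinsic items: 4, 5, 8, 9, 10.
Reverse-coded (on a 1–6 scale, reversed = 7 − raw):
  item 4: 7 − 1 = 6
  item 5: 2
  item 8: 5
  item 9: 6
  item 10: 3
Sum = 6 + 2 + 5 + 6 + 3 = 22

22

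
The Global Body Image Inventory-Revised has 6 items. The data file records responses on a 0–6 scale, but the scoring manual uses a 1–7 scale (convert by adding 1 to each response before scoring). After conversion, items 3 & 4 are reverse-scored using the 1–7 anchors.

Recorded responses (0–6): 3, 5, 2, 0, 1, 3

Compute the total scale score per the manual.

28

Convert to 1–7: 4, 6, 3, 1, 2, 4
Reverse-coded (on a 1–7 scale, reversed = 8 − raw):
  item 3: 8 − 3 = 5
  item 4: 8 − 1 = 7
Scored: 4, 6, 5, 7, 2, 4
Total = 28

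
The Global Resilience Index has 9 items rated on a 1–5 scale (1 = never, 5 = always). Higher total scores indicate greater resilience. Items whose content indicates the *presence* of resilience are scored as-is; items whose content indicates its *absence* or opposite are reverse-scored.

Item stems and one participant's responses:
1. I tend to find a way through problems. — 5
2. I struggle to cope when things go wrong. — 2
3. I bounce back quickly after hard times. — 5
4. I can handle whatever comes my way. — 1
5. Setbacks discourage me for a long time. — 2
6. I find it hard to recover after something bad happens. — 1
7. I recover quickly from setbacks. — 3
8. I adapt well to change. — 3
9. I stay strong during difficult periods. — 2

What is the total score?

32

Items 2, 5, 6 describe the absence/opposite of resilience → reverse-score.
reversed = (1+5) − raw = 6 − raw.
  item 1: 5
  item 2: 6 − 2 = 4
  item 3: 5
  item 4: 1
  item 5: 6 − 2 = 4
  item 6: 6 − 1 = 5
  item 7: 3
  item 8: 3
  item 9: 2
Total = 5 + 4 + 5 + 1 + 4 + 5 + 3 + 3 + 2 = 32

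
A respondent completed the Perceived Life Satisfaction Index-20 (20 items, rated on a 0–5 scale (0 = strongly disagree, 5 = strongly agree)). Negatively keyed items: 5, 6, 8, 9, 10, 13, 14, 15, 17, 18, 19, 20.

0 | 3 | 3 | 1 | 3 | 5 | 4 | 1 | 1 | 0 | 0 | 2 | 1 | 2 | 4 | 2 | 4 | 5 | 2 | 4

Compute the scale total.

43

Raw sum = 47. Negatively keyed items: 5, 6, 8, 9, 10, 13, 14, 15, 17, 18, 19, 20; their raw sum = 32.
Each reversal replaces raw with 5 − raw, changing the total by 5 − 2·raw per item.
Total = 47 + 12·5 − 2·32 = 47 + 60 − 64 = 43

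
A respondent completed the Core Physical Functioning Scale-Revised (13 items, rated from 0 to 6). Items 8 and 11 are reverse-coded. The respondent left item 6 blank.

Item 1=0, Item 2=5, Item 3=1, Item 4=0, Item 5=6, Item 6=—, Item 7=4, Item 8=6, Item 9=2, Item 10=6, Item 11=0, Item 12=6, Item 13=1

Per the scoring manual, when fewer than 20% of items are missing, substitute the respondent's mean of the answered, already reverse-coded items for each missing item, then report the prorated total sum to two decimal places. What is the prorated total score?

Reverse-coded (reverse-coded value = 6 − response):
  item 8: 6 − 6 = 0
  item 11: 6 − 0 = 6
Completed scored items (12 of 13): 0, 5, 1, 0, 6, 4, 0, 2, 6, 6, 6, 1; sum = 37.
Person mean = 37 / 12 ≈ 3.0833
Prorated total = (37 / 12) × 13 = 40.08 (to 2 dp)

40.08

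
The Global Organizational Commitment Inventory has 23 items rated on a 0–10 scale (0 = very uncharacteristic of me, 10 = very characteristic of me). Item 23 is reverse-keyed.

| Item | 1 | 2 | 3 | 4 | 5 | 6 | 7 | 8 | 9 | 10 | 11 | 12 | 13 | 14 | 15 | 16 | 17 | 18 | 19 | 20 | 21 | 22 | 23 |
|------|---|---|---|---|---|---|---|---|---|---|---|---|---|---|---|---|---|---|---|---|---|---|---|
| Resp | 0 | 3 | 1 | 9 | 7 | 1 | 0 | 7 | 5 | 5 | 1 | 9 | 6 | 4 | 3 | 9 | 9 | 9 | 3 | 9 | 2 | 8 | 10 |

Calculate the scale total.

Reverse-coded items (on a 0–10 scale, reversed = 10 − raw):
  item 23: 10 − 10 = 0
Scored responses: 0, 3, 1, 9, 7, 1, 0, 7, 5, 5, 1, 9, 6, 4, 3, 9, 9, 9, 3, 9, 2, 8, 0
Total = 0 + 3 + 1 + 9 + 7 + 1 + 0 + 7 + 5 + 5 + 1 + 9 + 6 + 4 + 3 + 9 + 9 + 9 + 3 + 9 + 2 + 8 + 0 = 110

110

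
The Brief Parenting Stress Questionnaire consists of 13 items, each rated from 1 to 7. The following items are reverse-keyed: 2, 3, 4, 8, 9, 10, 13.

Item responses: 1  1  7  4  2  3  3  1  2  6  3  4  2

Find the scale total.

Reversing items 2, 3, 4, 8, 9, 10, and 13 with 8 − raw:
Total = 1 + (8−1) + (8−7) + (8−4) + 2 + 3 + 3 + (8−1) + (8−2) + (8−6) + 3 + 4 + (8−2)
      = 1 + 7 + 1 + 4 + 2 + 3 + 3 + 7 + 6 + 2 + 3 + 4 + 6 = 49

49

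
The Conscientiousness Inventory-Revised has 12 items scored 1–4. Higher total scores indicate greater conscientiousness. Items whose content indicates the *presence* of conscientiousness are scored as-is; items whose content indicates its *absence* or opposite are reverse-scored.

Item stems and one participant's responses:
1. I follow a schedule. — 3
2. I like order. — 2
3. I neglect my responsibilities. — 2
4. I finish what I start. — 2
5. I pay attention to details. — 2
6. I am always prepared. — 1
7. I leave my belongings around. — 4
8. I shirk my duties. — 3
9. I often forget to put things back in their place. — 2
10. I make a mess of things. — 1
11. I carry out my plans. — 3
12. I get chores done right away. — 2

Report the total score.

Items 3, 7, 8, 9, 10 describe the absence/opposite of conscientiousness → reverse-score.
reversed = (1+4) − raw = 5 − raw.
  item 1: 3
  item 2: 2
  item 3: 5 − 2 = 3
  item 4: 2
  item 5: 2
  item 6: 1
  item 7: 5 − 4 = 1
  item 8: 5 − 3 = 2
  item 9: 5 − 2 = 3
  item 10: 5 − 1 = 4
  item 11: 3
  item 12: 2
Total = 3 + 2 + 3 + 2 + 2 + 1 + 1 + 2 + 3 + 4 + 3 + 2 = 28

28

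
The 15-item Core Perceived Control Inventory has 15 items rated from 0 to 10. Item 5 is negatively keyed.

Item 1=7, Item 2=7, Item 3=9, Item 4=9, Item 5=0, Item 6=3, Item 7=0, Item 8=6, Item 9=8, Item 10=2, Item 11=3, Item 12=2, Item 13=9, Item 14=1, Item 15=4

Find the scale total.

Negatively keyed items use 10 − raw:
  item 5: 10 − 0 = 10
Scored responses: 7, 7, 9, 9, 10, 3, 0, 6, 8, 2, 3, 2, 9, 1, 4
Total = 7 + 7 + 9 + 9 + 10 + 3 + 0 + 6 + 8 + 2 + 3 + 2 + 9 + 1 + 4 = 80

80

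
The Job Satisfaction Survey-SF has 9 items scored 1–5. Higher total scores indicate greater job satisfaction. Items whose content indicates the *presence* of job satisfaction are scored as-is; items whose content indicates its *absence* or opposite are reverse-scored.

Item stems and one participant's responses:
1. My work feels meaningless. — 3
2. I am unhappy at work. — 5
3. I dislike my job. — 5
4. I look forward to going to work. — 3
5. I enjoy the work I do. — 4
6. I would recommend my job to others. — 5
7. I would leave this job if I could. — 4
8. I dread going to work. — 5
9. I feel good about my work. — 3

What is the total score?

Items 1, 2, 3, 7, 8 describe the absence/opposite of job satisfaction → reverse-score.
reverse-coded value = 6 − response.
  item 1: 6 − 3 = 3
  item 2: 6 − 5 = 1
  item 3: 6 − 5 = 1
  item 4: 3
  item 5: 4
  item 6: 5
  item 7: 6 − 4 = 2
  item 8: 6 − 5 = 1
  item 9: 3
Total = 3 + 1 + 1 + 3 + 4 + 5 + 2 + 1 + 3 = 23

23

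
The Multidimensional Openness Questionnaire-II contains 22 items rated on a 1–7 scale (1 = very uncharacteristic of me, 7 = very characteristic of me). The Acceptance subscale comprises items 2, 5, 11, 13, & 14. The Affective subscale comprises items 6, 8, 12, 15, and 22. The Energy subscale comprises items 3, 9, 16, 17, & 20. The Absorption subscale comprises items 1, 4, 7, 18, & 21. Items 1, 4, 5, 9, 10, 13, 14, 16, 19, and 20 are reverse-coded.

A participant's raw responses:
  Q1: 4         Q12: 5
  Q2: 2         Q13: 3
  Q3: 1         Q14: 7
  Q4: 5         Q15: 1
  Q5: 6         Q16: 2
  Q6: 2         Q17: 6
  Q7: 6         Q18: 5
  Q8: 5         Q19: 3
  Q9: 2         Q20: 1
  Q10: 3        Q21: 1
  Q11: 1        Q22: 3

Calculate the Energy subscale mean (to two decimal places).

Energy items: 3, 9, 16, 17, 20.
Of these, items 9, 16, & 20 are reverse-coded; reverse-coded value = 8 − response.
  item 3: 1
  item 9: 8 − 2 = 6
  item 16: 8 − 2 = 6
  item 17: 6
  item 20: 8 − 1 = 7
Sum = 1 + 6 + 6 + 6 + 7 = 26
Mean = 26 / 5 = 5.20

5.20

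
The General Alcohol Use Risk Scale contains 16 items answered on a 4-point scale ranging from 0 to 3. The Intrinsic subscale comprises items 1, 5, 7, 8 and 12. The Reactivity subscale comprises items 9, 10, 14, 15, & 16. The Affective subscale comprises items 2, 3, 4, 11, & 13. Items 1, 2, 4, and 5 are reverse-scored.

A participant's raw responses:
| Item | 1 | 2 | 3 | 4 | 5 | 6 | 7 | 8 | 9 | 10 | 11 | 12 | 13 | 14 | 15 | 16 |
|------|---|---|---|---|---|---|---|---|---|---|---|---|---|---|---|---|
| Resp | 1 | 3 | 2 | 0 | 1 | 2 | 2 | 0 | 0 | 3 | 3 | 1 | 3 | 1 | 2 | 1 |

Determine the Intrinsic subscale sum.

7

Intrinsic items: 1, 5, 7, 8, 12.
Of these, items 1 & 5 are reverse-scored; reversed = (0+3) − raw = 3 − raw.
  item 1: 3 − 1 = 2
  item 5: 3 − 1 = 2
  item 7: 2
  item 8: 0
  item 12: 1
Sum = 2 + 2 + 2 + 0 + 1 = 7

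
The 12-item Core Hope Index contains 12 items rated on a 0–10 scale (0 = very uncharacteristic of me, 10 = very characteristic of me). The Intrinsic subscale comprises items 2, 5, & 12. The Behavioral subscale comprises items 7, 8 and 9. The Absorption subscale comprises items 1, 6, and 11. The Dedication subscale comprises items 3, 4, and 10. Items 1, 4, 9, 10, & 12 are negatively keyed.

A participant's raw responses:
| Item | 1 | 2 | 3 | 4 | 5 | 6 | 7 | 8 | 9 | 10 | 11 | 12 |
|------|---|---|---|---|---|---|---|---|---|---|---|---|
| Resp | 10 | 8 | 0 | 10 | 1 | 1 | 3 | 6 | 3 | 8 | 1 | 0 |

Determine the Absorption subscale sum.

Absorption items: 1, 6, 11.
Of these, item 1 is negatively keyed; reversed = (0+10) − raw = 10 − raw.
  item 1: 10 − 10 = 0
  item 6: 1
  item 11: 1
Sum = 0 + 1 + 1 = 2

2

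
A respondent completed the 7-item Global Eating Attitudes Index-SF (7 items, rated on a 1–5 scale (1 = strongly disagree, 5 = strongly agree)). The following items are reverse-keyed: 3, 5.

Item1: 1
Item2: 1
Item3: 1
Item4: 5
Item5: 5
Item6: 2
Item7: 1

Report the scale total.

16

Reverse-keyed items use 6 − raw:
  item 3: 6 − 1 = 5
  item 5: 6 − 5 = 1
After reverse-coding: 1, 1, 5, 5, 1, 2, 1
Total = 1 + 1 + 5 + 5 + 1 + 2 + 1 = 16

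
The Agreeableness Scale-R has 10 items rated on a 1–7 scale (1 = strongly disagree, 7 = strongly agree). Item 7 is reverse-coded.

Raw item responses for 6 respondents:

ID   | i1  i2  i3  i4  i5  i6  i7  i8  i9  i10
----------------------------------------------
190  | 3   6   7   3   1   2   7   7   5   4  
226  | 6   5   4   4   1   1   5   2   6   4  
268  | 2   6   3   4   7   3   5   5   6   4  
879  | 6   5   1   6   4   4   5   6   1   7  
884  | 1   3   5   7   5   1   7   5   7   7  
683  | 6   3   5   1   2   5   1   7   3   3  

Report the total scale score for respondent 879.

Respondent 879 raw: 6, 5, 1, 6, 4, 4, 5, 6, 1, 7.
Reverse-coded (on a 1–7 scale, reversed = 8 − raw):
  item 1: 6
  item 2: 5
  item 3: 1
  item 4: 6
  item 5: 4
  item 6: 4
  item 7: 8 − 5 = 3
  item 8: 6
  item 9: 1
  item 10: 7
Sum = 6 + 5 + 1 + 6 + 4 + 4 + 3 + 6 + 1 + 7 = 43

43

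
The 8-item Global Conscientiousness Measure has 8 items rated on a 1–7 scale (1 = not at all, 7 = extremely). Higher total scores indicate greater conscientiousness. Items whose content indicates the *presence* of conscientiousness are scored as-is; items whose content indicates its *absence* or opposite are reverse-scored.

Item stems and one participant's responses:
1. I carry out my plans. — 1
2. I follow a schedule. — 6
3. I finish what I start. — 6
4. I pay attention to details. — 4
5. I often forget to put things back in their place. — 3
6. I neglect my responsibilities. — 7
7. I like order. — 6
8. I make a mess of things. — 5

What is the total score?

32

Items 5, 6, 8 describe the absence/opposite of conscientiousness → reverse-score.
reverse-coded value = 8 − response.
  item 1: 1
  item 2: 6
  item 3: 6
  item 4: 4
  item 5: 8 − 3 = 5
  item 6: 8 − 7 = 1
  item 7: 6
  item 8: 8 − 5 = 3
Total = 1 + 6 + 6 + 4 + 5 + 1 + 6 + 3 = 32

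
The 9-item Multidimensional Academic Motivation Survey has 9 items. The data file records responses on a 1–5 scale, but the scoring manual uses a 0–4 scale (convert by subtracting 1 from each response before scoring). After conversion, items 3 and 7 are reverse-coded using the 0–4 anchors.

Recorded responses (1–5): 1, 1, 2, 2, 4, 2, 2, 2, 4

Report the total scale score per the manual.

15

Convert to 0–4: 0, 0, 1, 1, 3, 1, 1, 1, 3
Reverse-coded (reversed = (0+4) − raw = 4 − raw):
  item 3: 4 − 1 = 3
  item 7: 4 − 1 = 3
Scored: 0, 0, 3, 1, 3, 1, 3, 1, 3
Total = 15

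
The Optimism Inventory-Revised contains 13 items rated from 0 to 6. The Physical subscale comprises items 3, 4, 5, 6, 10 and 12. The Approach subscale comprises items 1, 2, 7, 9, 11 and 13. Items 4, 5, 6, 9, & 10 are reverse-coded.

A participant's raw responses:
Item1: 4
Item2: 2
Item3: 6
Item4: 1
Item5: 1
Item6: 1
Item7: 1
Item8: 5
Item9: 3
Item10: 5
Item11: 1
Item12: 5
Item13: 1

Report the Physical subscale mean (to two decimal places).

Physical items: 3, 4, 5, 6, 10, 12.
Of these, items 4, 5, 6 and 10 are reverse-coded; on a 0–6 scale, reversed = 6 − raw.
  item 3: 6
  item 4: 6 − 1 = 5
  item 5: 6 − 1 = 5
  item 6: 6 − 1 = 5
  item 10: 6 − 5 = 1
  item 12: 5
Sum = 6 + 5 + 5 + 5 + 1 + 5 = 27
Mean = 27 / 6 = 4.50

4.50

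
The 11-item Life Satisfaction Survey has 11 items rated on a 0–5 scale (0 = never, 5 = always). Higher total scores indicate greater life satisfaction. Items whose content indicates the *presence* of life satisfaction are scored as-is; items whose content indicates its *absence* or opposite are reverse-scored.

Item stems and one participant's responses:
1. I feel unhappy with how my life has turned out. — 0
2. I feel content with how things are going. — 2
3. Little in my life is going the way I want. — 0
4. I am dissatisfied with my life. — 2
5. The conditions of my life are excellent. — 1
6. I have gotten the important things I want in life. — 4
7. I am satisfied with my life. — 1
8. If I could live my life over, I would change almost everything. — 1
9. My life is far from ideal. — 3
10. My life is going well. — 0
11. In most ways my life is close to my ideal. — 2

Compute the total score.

29

Items 1, 3, 4, 8, 9 describe the absence/opposite of life satisfaction → reverse-score.
on a 0–5 scale, reversed = 5 − raw.
  item 1: 5 − 0 = 5
  item 2: 2
  item 3: 5 − 0 = 5
  item 4: 5 − 2 = 3
  item 5: 1
  item 6: 4
  item 7: 1
  item 8: 5 − 1 = 4
  item 9: 5 − 3 = 2
  item 10: 0
  item 11: 2
Total = 5 + 2 + 5 + 3 + 1 + 4 + 1 + 4 + 2 + 0 + 2 = 29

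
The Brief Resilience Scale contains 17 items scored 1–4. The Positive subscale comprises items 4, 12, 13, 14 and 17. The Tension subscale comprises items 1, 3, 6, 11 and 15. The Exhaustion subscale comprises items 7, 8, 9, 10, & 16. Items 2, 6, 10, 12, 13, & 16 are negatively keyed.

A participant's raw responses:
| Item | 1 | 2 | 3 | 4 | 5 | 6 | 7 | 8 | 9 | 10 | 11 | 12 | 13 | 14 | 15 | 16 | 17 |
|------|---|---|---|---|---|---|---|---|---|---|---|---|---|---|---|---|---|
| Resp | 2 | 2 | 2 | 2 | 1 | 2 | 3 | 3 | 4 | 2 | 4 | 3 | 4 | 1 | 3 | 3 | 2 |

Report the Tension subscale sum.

14

Tension items: 1, 3, 6, 11, 15.
Of these, item 6 is negatively keyed; reverse-coded value = 5 − response.
  item 1: 2
  item 3: 2
  item 6: 5 − 2 = 3
  item 11: 4
  item 15: 3
Sum = 2 + 2 + 3 + 4 + 3 = 14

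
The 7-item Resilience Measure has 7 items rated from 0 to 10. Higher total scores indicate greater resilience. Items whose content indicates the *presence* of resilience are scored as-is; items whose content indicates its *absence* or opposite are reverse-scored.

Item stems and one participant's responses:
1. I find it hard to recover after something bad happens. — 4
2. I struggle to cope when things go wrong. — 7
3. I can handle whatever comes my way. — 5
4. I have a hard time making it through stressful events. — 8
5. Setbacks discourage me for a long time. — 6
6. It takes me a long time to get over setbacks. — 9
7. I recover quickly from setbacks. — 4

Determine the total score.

Items 1, 2, 4, 5, 6 describe the absence/opposite of resilience → reverse-score.
reversed = (0+10) − raw = 10 − raw.
  item 1: 10 − 4 = 6
  item 2: 10 − 7 = 3
  item 3: 5
  item 4: 10 − 8 = 2
  item 5: 10 − 6 = 4
  item 6: 10 − 9 = 1
  item 7: 4
Total = 6 + 3 + 5 + 2 + 4 + 1 + 4 = 25

25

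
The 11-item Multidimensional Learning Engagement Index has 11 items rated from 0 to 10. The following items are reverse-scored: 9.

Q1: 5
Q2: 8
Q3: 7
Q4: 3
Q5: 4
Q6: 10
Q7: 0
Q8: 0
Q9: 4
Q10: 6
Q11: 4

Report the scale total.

Apply reverse scoring (reverse-coded value = 10 − response):
  item 9: 10 − 4 = 6
Scored responses: 5, 8, 7, 3, 4, 10, 0, 0, 6, 6, 4
Total = 5 + 8 + 7 + 3 + 4 + 10 + 0 + 0 + 6 + 6 + 4 = 53

53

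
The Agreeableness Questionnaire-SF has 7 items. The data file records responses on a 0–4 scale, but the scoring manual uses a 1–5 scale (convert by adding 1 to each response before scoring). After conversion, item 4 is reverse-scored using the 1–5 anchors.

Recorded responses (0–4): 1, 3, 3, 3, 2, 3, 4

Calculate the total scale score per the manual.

Convert to 1–5: 2, 4, 4, 4, 3, 4, 5
Reverse-coded (reverse-coded value = 6 − response):
  item 4: 6 − 4 = 2
Scored: 2, 4, 4, 2, 3, 4, 5
Total = 24

24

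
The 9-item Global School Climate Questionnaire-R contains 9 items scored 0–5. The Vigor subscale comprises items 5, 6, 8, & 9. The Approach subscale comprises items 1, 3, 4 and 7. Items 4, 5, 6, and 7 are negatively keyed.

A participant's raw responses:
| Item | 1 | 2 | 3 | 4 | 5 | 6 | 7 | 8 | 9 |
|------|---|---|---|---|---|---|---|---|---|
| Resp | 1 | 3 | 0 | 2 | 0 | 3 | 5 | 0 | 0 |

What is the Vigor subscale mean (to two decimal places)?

Vigor items: 5, 6, 8, 9.
Of these, items 5 and 6 are negatively keyed; reverse-coded value = 5 − response.
  item 5: 5 − 0 = 5
  item 6: 5 − 3 = 2
  item 8: 0
  item 9: 0
Sum = 5 + 2 + 0 + 0 = 7
Mean = 7 / 4 = 1.75

1.75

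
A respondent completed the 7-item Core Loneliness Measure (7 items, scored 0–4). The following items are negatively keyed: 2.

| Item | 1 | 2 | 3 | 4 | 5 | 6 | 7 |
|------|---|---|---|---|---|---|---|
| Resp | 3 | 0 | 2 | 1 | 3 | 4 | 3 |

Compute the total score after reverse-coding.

Apply reverse scoring (on a 0–4 scale, reversed = 4 − raw):
  item 2: 4 − 0 = 4
After reverse-coding: 3, 4, 2, 1, 3, 4, 3
Total = 3 + 4 + 2 + 1 + 3 + 4 + 3 = 20

20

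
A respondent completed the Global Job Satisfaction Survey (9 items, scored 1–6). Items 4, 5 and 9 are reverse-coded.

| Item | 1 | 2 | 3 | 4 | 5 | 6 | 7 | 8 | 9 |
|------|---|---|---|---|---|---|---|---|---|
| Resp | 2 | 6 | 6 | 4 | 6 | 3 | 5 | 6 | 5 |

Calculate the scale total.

Raw sum = 43. Reverse-coded items: 4, 5, 9; their raw sum = 15.
Each reversal replaces raw with 7 − raw, changing the total by 7 − 2·raw per item.
Total = 43 + 3·7 − 2·15 = 43 + 21 − 30 = 34

34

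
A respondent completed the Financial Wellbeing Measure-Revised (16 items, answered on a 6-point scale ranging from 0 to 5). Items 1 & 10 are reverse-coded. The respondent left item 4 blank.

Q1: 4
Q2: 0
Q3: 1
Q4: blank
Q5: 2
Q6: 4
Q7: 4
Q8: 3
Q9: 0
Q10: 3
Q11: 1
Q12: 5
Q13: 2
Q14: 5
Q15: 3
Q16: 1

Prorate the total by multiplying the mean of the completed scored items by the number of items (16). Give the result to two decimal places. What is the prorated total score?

36.27

Reverse-coded (on a 0–5 scale, reversed = 5 − raw):
  item 1: 5 − 4 = 1
  item 10: 5 − 3 = 2
Completed scored items (15 of 16): 1, 0, 1, 2, 4, 4, 3, 0, 2, 1, 5, 2, 5, 3, 1; sum = 34.
Person mean = 34 / 15 ≈ 2.2667
Prorated total = (34 / 15) × 16 = 36.27 (to 2 dp)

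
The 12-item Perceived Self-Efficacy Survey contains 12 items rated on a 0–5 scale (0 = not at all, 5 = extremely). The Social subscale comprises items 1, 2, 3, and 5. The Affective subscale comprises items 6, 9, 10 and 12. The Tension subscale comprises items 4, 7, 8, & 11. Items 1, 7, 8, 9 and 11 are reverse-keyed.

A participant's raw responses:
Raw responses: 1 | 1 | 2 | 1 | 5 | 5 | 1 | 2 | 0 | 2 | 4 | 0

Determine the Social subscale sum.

Social items: 1, 2, 3, 5.
Of these, item 1 is reverse-keyed; on a 0–5 scale, reversed = 5 − raw.
  item 1: 5 − 1 = 4
  item 2: 1
  item 3: 2
  item 5: 5
Sum = 4 + 1 + 2 + 5 = 12

12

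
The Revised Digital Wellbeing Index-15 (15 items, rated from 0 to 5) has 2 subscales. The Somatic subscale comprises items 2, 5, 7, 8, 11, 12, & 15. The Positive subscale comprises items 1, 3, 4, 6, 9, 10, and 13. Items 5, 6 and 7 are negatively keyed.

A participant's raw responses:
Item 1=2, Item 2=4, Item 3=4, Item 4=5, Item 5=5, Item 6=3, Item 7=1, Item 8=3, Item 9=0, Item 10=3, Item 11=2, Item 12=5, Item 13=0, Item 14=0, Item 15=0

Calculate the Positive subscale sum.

Positive items: 1, 3, 4, 6, 9, 10, 13.
Of these, item 6 is negatively keyed; reverse-coded value = 5 − response.
  item 1: 2
  item 3: 4
  item 4: 5
  item 6: 5 − 3 = 2
  item 9: 0
  item 10: 3
  item 13: 0
Sum = 2 + 4 + 5 + 2 + 0 + 3 + 0 = 16

16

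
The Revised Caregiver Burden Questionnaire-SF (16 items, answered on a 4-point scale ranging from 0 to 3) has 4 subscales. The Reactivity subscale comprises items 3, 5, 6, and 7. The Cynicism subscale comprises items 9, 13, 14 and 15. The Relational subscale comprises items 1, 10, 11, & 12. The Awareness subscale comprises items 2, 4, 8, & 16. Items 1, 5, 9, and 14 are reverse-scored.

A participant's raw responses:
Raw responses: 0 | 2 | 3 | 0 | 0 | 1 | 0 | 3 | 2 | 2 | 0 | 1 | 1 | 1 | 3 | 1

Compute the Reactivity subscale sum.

7

Reactivity items: 3, 5, 6, 7.
Of these, item 5 is reverse-scored; reversed = (0+3) − raw = 3 − raw.
  item 3: 3
  item 5: 3 − 0 = 3
  item 6: 1
  item 7: 0
Sum = 3 + 3 + 1 + 0 = 7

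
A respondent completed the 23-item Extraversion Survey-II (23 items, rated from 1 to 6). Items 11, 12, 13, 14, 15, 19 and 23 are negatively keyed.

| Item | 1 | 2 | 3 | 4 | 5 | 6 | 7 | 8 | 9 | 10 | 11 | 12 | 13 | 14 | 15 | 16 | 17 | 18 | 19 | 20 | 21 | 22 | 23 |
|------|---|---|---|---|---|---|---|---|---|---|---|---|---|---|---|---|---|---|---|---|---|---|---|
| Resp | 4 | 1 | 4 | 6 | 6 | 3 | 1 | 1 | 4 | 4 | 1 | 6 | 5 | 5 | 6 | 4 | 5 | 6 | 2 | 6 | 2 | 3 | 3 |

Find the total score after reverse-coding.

81

Negatively keyed items use 7 − raw:
  item 11: 7 − 1 = 6
  item 12: 7 − 6 = 1
  item 13: 7 − 5 = 2
  item 14: 7 − 5 = 2
  item 15: 7 − 6 = 1
  item 19: 7 − 2 = 5
  item 23: 7 − 3 = 4
After reverse-coding: 4, 1, 4, 6, 6, 3, 1, 1, 4, 4, 6, 1, 2, 2, 1, 4, 5, 6, 5, 6, 2, 3, 4
Total = 4 + 1 + 4 + 6 + 6 + 3 + 1 + 1 + 4 + 4 + 6 + 1 + 2 + 2 + 1 + 4 + 5 + 6 + 5 + 6 + 2 + 3 + 4 = 81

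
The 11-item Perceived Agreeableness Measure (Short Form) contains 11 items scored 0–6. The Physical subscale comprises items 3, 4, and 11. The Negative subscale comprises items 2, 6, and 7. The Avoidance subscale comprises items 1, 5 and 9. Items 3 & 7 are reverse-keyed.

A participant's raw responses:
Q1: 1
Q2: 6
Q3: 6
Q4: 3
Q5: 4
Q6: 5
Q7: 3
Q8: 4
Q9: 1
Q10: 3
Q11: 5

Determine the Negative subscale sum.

Negative items: 2, 6, 7.
Of these, item 7 is reverse-keyed; on a 0–6 scale, reversed = 6 − raw.
  item 2: 6
  item 6: 5
  item 7: 6 − 3 = 3
Sum = 6 + 5 + 3 = 14

14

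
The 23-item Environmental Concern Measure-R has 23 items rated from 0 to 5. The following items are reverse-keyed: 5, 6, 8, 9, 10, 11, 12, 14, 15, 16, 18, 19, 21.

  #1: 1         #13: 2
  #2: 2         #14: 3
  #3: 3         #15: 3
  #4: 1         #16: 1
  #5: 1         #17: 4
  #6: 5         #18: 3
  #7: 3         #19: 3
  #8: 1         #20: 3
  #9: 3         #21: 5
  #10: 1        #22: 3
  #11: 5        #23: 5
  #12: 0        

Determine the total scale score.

Reverse-coded items (on a 0–5 scale, reversed = 5 − raw):
  item 5: 5 − 1 = 4
  item 6: 5 − 5 = 0
  item 8: 5 − 1 = 4
  item 9: 5 − 3 = 2
  item 10: 5 − 1 = 4
  item 11: 5 − 5 = 0
  item 12: 5 − 0 = 5
  item 14: 5 − 3 = 2
  item 15: 5 − 3 = 2
  item 16: 5 − 1 = 4
  item 18: 5 − 3 = 2
  item 19: 5 − 3 = 2
  item 21: 5 − 5 = 0
After reverse-coding: 1, 2, 3, 1, 4, 0, 3, 4, 2, 4, 0, 5, 2, 2, 2, 4, 4, 2, 2, 3, 0, 3, 5
Total = 1 + 2 + 3 + 1 + 4 + 0 + 3 + 4 + 2 + 4 + 0 + 5 + 2 + 2 + 2 + 4 + 4 + 2 + 2 + 3 + 0 + 3 + 5 = 58

58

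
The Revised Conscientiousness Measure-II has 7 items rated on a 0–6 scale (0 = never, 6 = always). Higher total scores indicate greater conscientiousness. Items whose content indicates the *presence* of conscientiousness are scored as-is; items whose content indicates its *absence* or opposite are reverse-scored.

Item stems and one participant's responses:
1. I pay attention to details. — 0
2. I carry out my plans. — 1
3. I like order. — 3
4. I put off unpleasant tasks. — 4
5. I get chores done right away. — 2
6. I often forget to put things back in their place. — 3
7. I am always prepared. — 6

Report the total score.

Items 4, 6 describe the absence/opposite of conscientiousness → reverse-score.
on a 0–6 scale, reversed = 6 − raw.
  item 1: 0
  item 2: 1
  item 3: 3
  item 4: 6 − 4 = 2
  item 5: 2
  item 6: 6 − 3 = 3
  item 7: 6
Total = 0 + 1 + 3 + 2 + 2 + 3 + 6 = 17

17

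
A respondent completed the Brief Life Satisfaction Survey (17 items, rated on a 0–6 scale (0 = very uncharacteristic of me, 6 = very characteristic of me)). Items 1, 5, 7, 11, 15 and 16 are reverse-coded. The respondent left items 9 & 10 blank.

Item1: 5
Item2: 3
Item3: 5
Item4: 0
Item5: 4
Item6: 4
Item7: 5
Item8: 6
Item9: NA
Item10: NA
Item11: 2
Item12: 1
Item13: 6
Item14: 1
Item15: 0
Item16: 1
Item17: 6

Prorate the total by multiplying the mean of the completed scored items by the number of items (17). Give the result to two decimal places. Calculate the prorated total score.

57.80

Reverse-coded (on a 0–6 scale, reversed = 6 − raw):
  item 1: 6 − 5 = 1
  item 5: 6 − 4 = 2
  item 7: 6 − 5 = 1
  item 11: 6 − 2 = 4
  item 15: 6 − 0 = 6
  item 16: 6 − 1 = 5
Completed scored items (15 of 17): 1, 3, 5, 0, 2, 4, 1, 6, 4, 1, 6, 1, 6, 5, 6; sum = 51.
Person mean = 51 / 15 ≈ 3.4000
Prorated total = (51 / 15) × 17 = 57.80 (to 2 dp)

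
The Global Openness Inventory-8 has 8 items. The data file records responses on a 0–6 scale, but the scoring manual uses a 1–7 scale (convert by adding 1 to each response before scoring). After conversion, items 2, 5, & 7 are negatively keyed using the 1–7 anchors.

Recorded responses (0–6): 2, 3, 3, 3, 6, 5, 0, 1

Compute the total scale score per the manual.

31

Convert to 1–7: 3, 4, 4, 4, 7, 6, 1, 2
Reverse-coded (reverse-coded value = 8 − response):
  item 2: 8 − 4 = 4
  item 5: 8 − 7 = 1
  item 7: 8 − 1 = 7
Scored: 3, 4, 4, 4, 1, 6, 7, 2
Total = 31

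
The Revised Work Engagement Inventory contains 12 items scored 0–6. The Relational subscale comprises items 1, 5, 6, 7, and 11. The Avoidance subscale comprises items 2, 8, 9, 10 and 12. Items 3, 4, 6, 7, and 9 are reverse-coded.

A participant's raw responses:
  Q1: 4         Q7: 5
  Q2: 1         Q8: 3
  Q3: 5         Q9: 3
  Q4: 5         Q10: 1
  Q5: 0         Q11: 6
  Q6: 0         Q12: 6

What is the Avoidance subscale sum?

14

Avoidance items: 2, 8, 9, 10, 12.
Of these, item 9 is reverse-coded; reverse-coded value = 6 − response.
  item 2: 1
  item 8: 3
  item 9: 6 − 3 = 3
  item 10: 1
  item 12: 6
Sum = 1 + 3 + 3 + 1 + 6 = 14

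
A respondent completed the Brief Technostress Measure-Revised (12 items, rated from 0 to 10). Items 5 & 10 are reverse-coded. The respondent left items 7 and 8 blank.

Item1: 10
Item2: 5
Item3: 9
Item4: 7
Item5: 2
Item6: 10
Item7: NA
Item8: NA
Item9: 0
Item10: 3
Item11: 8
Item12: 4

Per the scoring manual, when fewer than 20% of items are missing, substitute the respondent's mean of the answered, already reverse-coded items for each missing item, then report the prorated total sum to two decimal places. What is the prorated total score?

Reverse-coded (reverse-coded value = 10 − response):
  item 5: 10 − 2 = 8
  item 10: 10 − 3 = 7
Completed scored items (10 of 12): 10, 5, 9, 7, 8, 10, 0, 7, 8, 4; sum = 68.
Person mean = 68 / 10 ≈ 6.8000
Prorated total = (68 / 10) × 12 = 81.60 (to 2 dp)

81.60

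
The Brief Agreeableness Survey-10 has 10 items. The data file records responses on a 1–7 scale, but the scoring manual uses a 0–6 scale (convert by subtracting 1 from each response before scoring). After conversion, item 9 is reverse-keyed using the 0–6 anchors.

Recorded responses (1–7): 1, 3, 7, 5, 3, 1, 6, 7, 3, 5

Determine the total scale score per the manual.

33

Convert to 0–6: 0, 2, 6, 4, 2, 0, 5, 6, 2, 4
Reverse-coded (reverse-coded value = 6 − response):
  item 9: 6 − 2 = 4
Scored: 0, 2, 6, 4, 2, 0, 5, 6, 4, 4
Total = 33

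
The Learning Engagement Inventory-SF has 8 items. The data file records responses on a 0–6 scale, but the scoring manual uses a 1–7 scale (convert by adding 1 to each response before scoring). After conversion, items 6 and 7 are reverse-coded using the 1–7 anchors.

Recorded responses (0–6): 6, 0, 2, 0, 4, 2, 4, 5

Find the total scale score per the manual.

31

Convert to 1–7: 7, 1, 3, 1, 5, 3, 5, 6
Reverse-coded (reverse-coded value = 8 − response):
  item 6: 8 − 3 = 5
  item 7: 8 − 5 = 3
Scored: 7, 1, 3, 1, 5, 5, 3, 6
Total = 31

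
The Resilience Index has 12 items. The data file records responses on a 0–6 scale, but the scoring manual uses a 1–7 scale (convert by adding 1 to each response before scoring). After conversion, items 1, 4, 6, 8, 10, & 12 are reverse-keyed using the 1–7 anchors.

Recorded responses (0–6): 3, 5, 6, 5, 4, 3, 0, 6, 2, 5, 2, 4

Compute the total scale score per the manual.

41

Convert to 1–7: 4, 6, 7, 6, 5, 4, 1, 7, 3, 6, 3, 5
Reverse-coded (on a 1–7 scale, reversed = 8 − raw):
  item 1: 8 − 4 = 4
  item 4: 8 − 6 = 2
  item 6: 8 − 4 = 4
  item 8: 8 − 7 = 1
  item 10: 8 − 6 = 2
  item 12: 8 − 5 = 3
Scored: 4, 6, 7, 2, 5, 4, 1, 1, 3, 2, 3, 3
Total = 41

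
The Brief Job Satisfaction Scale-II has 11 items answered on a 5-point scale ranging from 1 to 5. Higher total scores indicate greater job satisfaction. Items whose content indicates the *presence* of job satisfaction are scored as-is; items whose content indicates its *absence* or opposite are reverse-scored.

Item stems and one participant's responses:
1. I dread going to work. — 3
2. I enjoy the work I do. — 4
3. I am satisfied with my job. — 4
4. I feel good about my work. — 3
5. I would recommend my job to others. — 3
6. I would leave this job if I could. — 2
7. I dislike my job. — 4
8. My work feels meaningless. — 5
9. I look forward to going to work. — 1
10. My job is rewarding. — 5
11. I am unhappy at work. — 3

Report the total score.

Items 1, 6, 7, 8, 11 describe the absence/opposite of job satisfaction → reverse-score.
reverse-coded value = 6 − response.
  item 1: 6 − 3 = 3
  item 2: 4
  item 3: 4
  item 4: 3
  item 5: 3
  item 6: 6 − 2 = 4
  item 7: 6 − 4 = 2
  item 8: 6 − 5 = 1
  item 9: 1
  item 10: 5
  item 11: 6 − 3 = 3
Total = 3 + 4 + 4 + 3 + 3 + 4 + 2 + 1 + 1 + 5 + 3 = 33

33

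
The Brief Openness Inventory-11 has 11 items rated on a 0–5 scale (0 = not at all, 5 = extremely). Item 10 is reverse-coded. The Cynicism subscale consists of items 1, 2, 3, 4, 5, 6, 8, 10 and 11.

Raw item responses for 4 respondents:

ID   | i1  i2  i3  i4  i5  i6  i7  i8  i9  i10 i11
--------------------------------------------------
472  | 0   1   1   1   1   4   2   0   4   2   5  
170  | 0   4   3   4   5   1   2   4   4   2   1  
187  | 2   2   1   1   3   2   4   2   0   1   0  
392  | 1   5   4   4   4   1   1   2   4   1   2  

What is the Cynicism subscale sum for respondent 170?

25

Respondent 170 raw: 0, 4, 3, 4, 5, 1, 2, 4, 4, 2, 1.
Cynicism items: 1, 2, 3, 4, 5, 6, 8, 10, 11.
Reverse-coded (reverse-coded value = 5 − response):
  item 1: 0
  item 2: 4
  item 3: 3
  item 4: 4
  item 5: 5
  item 6: 1
  item 8: 4
  item 10: 5 − 2 = 3
  item 11: 1
Sum = 0 + 4 + 3 + 4 + 5 + 1 + 4 + 3 + 1 = 25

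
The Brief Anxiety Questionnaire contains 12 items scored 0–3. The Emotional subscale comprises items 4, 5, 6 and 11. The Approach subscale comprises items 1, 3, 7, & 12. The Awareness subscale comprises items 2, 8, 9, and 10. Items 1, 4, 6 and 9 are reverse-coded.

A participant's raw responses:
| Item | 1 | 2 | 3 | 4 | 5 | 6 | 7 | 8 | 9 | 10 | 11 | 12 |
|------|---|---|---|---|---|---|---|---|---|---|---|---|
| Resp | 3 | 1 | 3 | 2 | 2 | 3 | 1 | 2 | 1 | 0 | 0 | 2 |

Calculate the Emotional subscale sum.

Emotional items: 4, 5, 6, 11.
Of these, items 4 & 6 are reverse-coded; reversed = (0+3) − raw = 3 − raw.
  item 4: 3 − 2 = 1
  item 5: 2
  item 6: 3 − 3 = 0
  item 11: 0
Sum = 1 + 2 + 0 + 0 = 3

3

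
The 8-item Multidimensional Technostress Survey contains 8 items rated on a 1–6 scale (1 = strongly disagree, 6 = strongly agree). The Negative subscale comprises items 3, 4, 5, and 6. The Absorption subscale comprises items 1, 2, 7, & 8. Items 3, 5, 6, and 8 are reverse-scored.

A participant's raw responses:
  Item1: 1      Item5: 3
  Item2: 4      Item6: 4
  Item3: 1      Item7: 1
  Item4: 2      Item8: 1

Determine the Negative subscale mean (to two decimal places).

Negative items: 3, 4, 5, 6.
Of these, items 3, 5 and 6 are reverse-scored; reversed = (1+6) − raw = 7 − raw.
  item 3: 7 − 1 = 6
  item 4: 2
  item 5: 7 − 3 = 4
  item 6: 7 − 4 = 3
Sum = 6 + 2 + 4 + 3 = 15
Mean = 15 / 4 = 3.75

3.75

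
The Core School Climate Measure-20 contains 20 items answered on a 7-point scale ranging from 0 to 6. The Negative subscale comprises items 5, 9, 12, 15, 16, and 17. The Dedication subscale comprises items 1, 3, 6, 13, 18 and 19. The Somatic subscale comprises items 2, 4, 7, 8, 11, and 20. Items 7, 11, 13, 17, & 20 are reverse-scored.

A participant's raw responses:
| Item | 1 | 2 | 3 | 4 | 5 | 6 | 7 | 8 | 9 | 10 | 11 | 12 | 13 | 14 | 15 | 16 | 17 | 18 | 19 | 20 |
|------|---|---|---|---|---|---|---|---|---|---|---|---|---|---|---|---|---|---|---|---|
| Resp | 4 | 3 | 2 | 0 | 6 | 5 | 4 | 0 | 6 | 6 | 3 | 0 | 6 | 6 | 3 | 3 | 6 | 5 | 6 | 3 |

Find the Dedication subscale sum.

22

Dedication items: 1, 3, 6, 13, 18, 19.
Of these, item 13 is reverse-scored; on a 0–6 scale, reversed = 6 − raw.
  item 1: 4
  item 3: 2
  item 6: 5
  item 13: 6 − 6 = 0
  item 18: 5
  item 19: 6
Sum = 4 + 2 + 5 + 0 + 5 + 6 = 22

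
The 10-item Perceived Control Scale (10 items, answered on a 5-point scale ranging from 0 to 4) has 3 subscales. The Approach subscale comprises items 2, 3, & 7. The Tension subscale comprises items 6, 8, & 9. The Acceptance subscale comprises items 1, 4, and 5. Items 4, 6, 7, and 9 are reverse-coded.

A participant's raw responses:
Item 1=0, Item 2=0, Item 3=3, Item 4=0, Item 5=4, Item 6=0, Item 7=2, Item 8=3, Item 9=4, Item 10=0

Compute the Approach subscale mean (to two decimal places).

Approach items: 2, 3, 7.
Of these, item 7 is reverse-coded; reverse-coded value = 4 − response.
  item 2: 0
  item 3: 3
  item 7: 4 − 2 = 2
Sum = 0 + 3 + 2 = 5
Mean = 5 / 3 = 1.67

1.67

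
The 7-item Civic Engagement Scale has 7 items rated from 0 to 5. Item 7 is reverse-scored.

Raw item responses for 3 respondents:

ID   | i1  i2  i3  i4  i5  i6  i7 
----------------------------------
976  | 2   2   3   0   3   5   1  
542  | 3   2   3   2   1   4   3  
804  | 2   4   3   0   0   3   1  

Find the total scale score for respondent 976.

19

Respondent 976 raw: 2, 2, 3, 0, 3, 5, 1.
Reverse-coded (on a 0–5 scale, reversed = 5 − raw):
  item 1: 2
  item 2: 2
  item 3: 3
  item 4: 0
  item 5: 3
  item 6: 5
  item 7: 5 − 1 = 4
Sum = 2 + 2 + 3 + 0 + 3 + 5 + 4 = 19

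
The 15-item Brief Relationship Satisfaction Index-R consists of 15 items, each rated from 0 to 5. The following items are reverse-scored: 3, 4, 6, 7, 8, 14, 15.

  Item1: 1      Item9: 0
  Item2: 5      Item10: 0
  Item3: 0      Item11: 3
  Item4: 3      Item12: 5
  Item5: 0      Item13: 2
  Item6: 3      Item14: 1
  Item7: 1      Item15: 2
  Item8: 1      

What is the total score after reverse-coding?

Reverse-coded items (reverse-coded value = 5 − response):
  item 3: 5 − 0 = 5
  item 4: 5 − 3 = 2
  item 6: 5 − 3 = 2
  item 7: 5 − 1 = 4
  item 8: 5 − 1 = 4
  item 14: 5 − 1 = 4
  item 15: 5 − 2 = 3
Scored responses: 1, 5, 5, 2, 0, 2, 4, 4, 0, 0, 3, 5, 2, 4, 3
Total = 1 + 5 + 5 + 2 + 0 + 2 + 4 + 4 + 0 + 0 + 3 + 5 + 2 + 4 + 3 = 40

40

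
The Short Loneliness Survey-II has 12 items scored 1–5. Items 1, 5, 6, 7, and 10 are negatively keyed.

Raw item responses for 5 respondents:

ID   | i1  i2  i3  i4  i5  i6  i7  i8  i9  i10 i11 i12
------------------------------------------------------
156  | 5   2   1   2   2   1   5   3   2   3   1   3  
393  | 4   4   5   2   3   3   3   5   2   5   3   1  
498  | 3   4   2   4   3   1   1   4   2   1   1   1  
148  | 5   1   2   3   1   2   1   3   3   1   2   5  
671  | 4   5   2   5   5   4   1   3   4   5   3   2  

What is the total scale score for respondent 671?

35

Respondent 671 raw: 4, 5, 2, 5, 5, 4, 1, 3, 4, 5, 3, 2.
Reverse-coded (reverse-coded value = 6 − response):
  item 1: 6 − 4 = 2
  item 2: 5
  item 3: 2
  item 4: 5
  item 5: 6 − 5 = 1
  item 6: 6 − 4 = 2
  item 7: 6 − 1 = 5
  item 8: 3
  item 9: 4
  item 10: 6 − 5 = 1
  item 11: 3
  item 12: 2
Sum = 2 + 5 + 2 + 5 + 1 + 2 + 5 + 3 + 4 + 1 + 3 + 2 = 35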